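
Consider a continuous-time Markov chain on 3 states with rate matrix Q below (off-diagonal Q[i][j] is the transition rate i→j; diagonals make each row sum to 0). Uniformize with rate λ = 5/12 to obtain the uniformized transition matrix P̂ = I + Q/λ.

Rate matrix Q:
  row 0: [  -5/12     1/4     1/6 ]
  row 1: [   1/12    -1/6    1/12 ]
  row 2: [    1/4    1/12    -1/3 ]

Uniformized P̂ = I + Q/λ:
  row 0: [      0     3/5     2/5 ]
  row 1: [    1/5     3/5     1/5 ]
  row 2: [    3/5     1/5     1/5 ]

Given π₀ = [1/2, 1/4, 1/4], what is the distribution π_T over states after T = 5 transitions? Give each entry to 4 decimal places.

t=0: π = [0.5000, 0.2500, 0.2500]
t=1: π = [0.2000, 0.5000, 0.3000]
t=2: π = [0.2800, 0.4800, 0.2400]
t=3: π = [0.2400, 0.5040, 0.2560]
t=4: π = [0.2544, 0.4976, 0.2480]
t=5: π = [0.2483, 0.5008, 0.2509]

π = [0.2483, 0.5008, 0.2509]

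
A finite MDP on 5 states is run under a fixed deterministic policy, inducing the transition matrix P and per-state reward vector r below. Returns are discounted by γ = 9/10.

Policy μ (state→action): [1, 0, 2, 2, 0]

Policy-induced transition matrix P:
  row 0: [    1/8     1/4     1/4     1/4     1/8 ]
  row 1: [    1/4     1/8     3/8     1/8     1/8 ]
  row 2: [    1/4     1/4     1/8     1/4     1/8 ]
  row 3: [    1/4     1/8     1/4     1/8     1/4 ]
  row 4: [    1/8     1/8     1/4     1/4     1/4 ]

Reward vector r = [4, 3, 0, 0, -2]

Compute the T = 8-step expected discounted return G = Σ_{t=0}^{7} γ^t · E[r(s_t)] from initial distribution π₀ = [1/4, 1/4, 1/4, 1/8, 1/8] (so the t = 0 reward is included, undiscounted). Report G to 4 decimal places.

G = 6.3066

t=0: π = [0.2500, 0.2500, 0.2500, 0.1250, 0.1250], E[r] = 1.5000, γ^t·E[r] = 1.500000, running G = 1.500000
t=1: π = [0.2031, 0.1875, 0.2500, 0.2031, 0.1563], E[r] = 1.0625, γ^t·E[r] = 0.956250, running G = 2.456250
t=2: π = [0.2051, 0.1816, 0.2422, 0.2012, 0.1699], E[r] = 1.0254, γ^t·E[r] = 0.830566, running G = 3.286816
t=3: π = [0.2031, 0.1809, 0.2424, 0.2021, 0.1714], E[r] = 1.0125, γ^t·E[r] = 0.738077, running G = 4.024893
t=4: π = [0.2032, 0.1807, 0.2423, 0.2021, 0.1717], E[r] = 1.0114, γ^t·E[r] = 0.663608, running G = 4.688502
t=5: π = [0.2031, 0.1807, 0.2423, 0.2021, 0.1717], E[r] = 1.0112, γ^t·E[r] = 0.597085, running G = 5.285587
t=6: π = [0.2031, 0.1807, 0.2423, 0.2021, 0.1717], E[r] = 1.0111, γ^t·E[r] = 0.537360, running G = 5.822947
t=7: π = [0.2031, 0.1807, 0.2423, 0.2021, 0.1717], E[r] = 1.0111, γ^t·E[r] = 0.483621, running G = 6.306568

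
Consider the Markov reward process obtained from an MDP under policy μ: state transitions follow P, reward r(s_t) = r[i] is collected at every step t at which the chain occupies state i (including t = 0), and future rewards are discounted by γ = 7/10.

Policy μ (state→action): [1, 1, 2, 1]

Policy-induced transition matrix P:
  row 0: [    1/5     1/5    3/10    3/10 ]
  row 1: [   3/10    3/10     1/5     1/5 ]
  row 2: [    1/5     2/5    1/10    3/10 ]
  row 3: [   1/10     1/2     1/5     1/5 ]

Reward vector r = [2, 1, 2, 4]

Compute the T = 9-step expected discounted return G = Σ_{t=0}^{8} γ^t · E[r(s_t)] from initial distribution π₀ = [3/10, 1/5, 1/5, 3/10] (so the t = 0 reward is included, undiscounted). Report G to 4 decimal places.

G = 7.1016

t=0: π = [0.3000, 0.2000, 0.2000, 0.3000], E[r] = 2.4000, γ^t·E[r] = 2.400000, running G = 2.400000
t=1: π = [0.1900, 0.3500, 0.2100, 0.2500], E[r] = 2.1500, γ^t·E[r] = 1.505000, running G = 3.905000
t=2: π = [0.2100, 0.3520, 0.1980, 0.2400], E[r] = 2.1280, γ^t·E[r] = 1.042720, running G = 4.947720
t=3: π = [0.2112, 0.3468, 0.2012, 0.2408], E[r] = 2.1348, γ^t·E[r] = 0.732236, running G = 5.679956
t=4: π = [0.2106, 0.3472, 0.2010, 0.2412], E[r] = 2.1353, γ^t·E[r] = 0.512690, running G = 6.192647
t=5: π = [0.2106, 0.3473, 0.2010, 0.2412], E[r] = 2.1350, γ^t·E[r] = 0.358835, running G = 6.551482
t=6: π = [0.2106, 0.3473, 0.2010, 0.2412], E[r] = 2.1350, γ^t·E[r] = 0.251186, running G = 6.802667
t=7: π = [0.2106, 0.3473, 0.2010, 0.2412], E[r] = 2.1350, γ^t·E[r] = 0.175830, running G = 6.978498
t=8: π = [0.2106, 0.3473, 0.2010, 0.2412], E[r] = 2.1350, γ^t·E[r] = 0.123081, running G = 7.101579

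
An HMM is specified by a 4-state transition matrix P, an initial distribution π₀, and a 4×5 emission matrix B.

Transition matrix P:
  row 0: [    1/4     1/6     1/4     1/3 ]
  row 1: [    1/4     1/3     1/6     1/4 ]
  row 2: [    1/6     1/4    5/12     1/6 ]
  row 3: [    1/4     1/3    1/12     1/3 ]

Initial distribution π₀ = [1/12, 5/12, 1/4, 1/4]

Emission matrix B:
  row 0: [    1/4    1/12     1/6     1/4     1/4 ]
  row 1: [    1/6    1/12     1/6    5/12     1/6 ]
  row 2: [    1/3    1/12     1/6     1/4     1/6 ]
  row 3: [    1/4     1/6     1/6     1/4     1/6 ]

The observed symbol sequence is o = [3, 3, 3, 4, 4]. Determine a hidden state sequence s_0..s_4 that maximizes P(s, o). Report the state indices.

t=0: δ = [2.083e-02, 1.736e-01, 6.250e-02, 6.250e-02]  (obs o_0=3)
t=1: δ = [1.085e-02, 2.411e-02, 7.234e-03, 1.085e-02]  ψ = [1, 1, 1, 1]  (obs o_1=3)
t=2: δ = [1.507e-03, 3.349e-03, 1.005e-03, 1.507e-03]  ψ = [1, 1, 1, 1]  (obs o_2=3)
t=3: δ = [2.093e-04, 1.861e-04, 9.303e-05, 1.395e-04]  ψ = [1, 1, 1, 1]  (obs o_3=4)
t=4: δ = [1.308e-05, 1.034e-05, 8.721e-06, 1.163e-05]  ψ = [0, 1, 0, 0]  (obs o_4=4)
backtrack: best end state = 0; path = [1, 1, 1, 0, 0]

path = [1, 1, 1, 0, 0]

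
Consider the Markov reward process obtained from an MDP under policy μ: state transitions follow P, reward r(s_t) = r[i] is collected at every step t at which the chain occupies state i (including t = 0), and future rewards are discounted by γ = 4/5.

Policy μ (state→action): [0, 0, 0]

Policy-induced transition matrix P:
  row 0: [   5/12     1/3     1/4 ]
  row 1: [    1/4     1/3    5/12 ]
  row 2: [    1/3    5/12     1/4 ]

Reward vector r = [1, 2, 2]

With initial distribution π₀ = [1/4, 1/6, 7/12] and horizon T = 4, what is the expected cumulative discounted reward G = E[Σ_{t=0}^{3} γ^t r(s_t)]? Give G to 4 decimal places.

t=0: π = [0.2500, 0.1667, 0.5833], E[r] = 1.7500, γ^t·E[r] = 1.750000, running G = 1.750000
t=1: π = [0.3403, 0.3819, 0.2778], E[r] = 1.6597, γ^t·E[r] = 1.327778, running G = 3.077778
t=2: π = [0.3299, 0.3565, 0.3137], E[r] = 1.6701, γ^t·E[r] = 1.068889, running G = 4.146667
t=3: π = [0.3311, 0.3595, 0.3094], E[r] = 1.6689, γ^t·E[r] = 0.854469, running G = 5.001136

G = 5.0011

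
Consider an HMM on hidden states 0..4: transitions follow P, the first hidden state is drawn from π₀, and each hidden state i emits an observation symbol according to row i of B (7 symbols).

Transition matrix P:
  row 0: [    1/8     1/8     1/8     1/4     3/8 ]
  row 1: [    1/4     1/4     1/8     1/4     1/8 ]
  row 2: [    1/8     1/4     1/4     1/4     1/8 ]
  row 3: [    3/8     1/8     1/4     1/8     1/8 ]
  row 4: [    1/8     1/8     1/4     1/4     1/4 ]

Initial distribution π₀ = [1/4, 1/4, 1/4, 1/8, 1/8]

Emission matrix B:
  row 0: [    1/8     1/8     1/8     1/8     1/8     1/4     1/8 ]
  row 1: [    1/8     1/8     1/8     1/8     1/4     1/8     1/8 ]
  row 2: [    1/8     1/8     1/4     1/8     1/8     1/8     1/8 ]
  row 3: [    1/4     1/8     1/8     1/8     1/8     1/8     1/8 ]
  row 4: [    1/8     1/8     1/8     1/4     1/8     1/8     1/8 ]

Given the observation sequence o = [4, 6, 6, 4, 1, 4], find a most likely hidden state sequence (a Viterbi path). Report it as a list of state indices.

path = [1, 3, 0, 4, 2, 1]

t=0: δ = [3.125e-02, 6.250e-02, 3.125e-02, 1.562e-02, 1.562e-02]  (obs o_0=4)
t=1: δ = [1.953e-03, 1.953e-03, 9.766e-04, 1.953e-03, 1.465e-03]  ψ = [1, 1, 1, 1, 0]  (obs o_1=6)
t=2: δ = [9.155e-05, 6.104e-05, 6.104e-05, 6.104e-05, 9.155e-05]  ψ = [3, 1, 3, 0, 0]  (obs o_2=6)
t=3: δ = [2.861e-06, 3.815e-06, 2.861e-06, 2.861e-06, 4.292e-06]  ψ = [3, 1, 4, 0, 0]  (obs o_3=4)
t=4: δ = [1.341e-07, 1.192e-07, 1.341e-07, 1.341e-07, 1.341e-07]  ψ = [3, 1, 4, 4, 0]  (obs o_4=1)
t=5: δ = [6.286e-09, 8.382e-09, 4.191e-09, 4.191e-09, 6.286e-09]  ψ = [3, 2, 2, 0, 0]  (obs o_5=4)
backtrack: best end state = 1; path = [1, 3, 0, 4, 2, 1]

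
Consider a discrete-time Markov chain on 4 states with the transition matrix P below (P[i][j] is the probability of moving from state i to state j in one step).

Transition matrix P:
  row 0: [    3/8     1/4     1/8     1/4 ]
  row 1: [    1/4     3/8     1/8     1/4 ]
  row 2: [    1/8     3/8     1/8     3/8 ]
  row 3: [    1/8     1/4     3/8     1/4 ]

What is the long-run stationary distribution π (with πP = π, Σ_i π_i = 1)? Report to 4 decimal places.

Balance equations π_j = Σ_i π_i·P[i][j]:
  π_0 = 3/8·π_0 + 1/4·π_1 + 1/8·π_2 + 1/8·π_3
  π_1 = 1/4·π_0 + 3/8·π_1 + 3/8·π_2 + 1/4·π_3
  π_2 = 1/8·π_0 + 1/8·π_1 + 1/8·π_2 + 3/8·π_3
  normalize: π_0 + π_1 + π_2 + π_3 = 1
Solving the linear system gives exactly π = [95/434, 68/217, 6/31, 17/62].

π = [0.2189, 0.3134, 0.1935, 0.2742]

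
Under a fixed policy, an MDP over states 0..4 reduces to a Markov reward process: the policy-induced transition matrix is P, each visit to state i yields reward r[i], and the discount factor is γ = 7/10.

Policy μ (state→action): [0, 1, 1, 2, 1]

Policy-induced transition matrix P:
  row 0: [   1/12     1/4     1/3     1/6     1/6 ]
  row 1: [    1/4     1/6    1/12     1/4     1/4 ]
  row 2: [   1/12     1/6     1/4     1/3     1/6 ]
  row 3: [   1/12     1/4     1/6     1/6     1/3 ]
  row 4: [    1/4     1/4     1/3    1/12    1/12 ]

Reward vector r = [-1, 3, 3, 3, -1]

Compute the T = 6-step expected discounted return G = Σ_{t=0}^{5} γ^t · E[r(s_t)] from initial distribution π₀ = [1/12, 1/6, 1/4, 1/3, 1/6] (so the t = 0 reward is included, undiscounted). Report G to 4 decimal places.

G = 5.0484

t=0: π = [0.0833, 0.1667, 0.2500, 0.3333, 0.1667], E[r] = 2.0000, γ^t·E[r] = 2.000000, running G = 2.000000
t=1: π = [0.1389, 0.2153, 0.2153, 0.2083, 0.2222], E[r] = 1.5556, γ^t·E[r] = 1.088889, running G = 3.088889
t=2: π = [0.1563, 0.2141, 0.2269, 0.2020, 0.2008], E[r] = 1.5718, γ^t·E[r] = 0.770162, running G = 3.859051
t=3: π = [0.1525, 0.2133, 0.2272, 0.2056, 0.2014], E[r] = 1.5843, γ^t·E[r] = 0.543414, running G = 4.402465
t=4: π = [0.1524, 0.2133, 0.2268, 0.2055, 0.2019], E[r] = 1.5825, γ^t·E[r] = 0.379969, running G = 4.782434
t=5: π = [0.1525, 0.2133, 0.2269, 0.2054, 0.2019], E[r] = 1.5824, γ^t·E[r] = 0.265952, running G = 5.048386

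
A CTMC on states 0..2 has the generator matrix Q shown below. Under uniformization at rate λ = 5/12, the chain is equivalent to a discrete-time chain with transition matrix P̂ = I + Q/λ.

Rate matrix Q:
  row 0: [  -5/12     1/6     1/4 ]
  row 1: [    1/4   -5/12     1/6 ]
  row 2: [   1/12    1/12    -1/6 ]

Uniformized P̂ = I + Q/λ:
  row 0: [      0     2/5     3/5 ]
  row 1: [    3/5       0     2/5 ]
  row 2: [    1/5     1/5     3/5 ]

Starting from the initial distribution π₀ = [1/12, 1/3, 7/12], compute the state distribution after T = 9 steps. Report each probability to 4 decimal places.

π = [0.2355, 0.2057, 0.5588]

t=0: π = [0.0833, 0.3333, 0.5833]
t=1: π = [0.3167, 0.1500, 0.5333]
t=2: π = [0.1967, 0.2333, 0.5700]
t=3: π = [0.2540, 0.1927, 0.5533]
t=4: π = [0.2263, 0.2123, 0.5615]
t=5: π = [0.2397, 0.2028, 0.5575]
t=6: π = [0.2332, 0.2074, 0.5594]
t=7: π = [0.2363, 0.2052, 0.5585]
t=8: π = [0.2348, 0.2062, 0.5590]
t=9: π = [0.2355, 0.2057, 0.5588]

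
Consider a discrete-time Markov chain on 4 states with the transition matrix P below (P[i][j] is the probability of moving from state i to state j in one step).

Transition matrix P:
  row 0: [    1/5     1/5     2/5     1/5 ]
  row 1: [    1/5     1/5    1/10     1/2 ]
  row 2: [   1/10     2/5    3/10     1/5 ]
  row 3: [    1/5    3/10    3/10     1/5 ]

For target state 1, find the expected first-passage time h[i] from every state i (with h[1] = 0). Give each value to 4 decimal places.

h = [3.4591, 0.0000, 2.8302, 3.1761]

First-step conditioning: h[1] = 0; for i ≠ 1, h[i] = 1 + Σ_k P[i][k]·h[k].
  h[0] = 1 + 1/5·h[0] + 2/5·h[2] + 1/5·h[3]
  h[2] = 1 + 1/10·h[0] + 3/10·h[2] + 1/5·h[3]
  h[3] = 1 + 1/5·h[0] + 3/10·h[2] + 1/5·h[3]
Solving the 3×3 linear system over states ≠ 1 gives exactly h = [550/159, 0, 150/53, 505/159] (h[1] = 0 is the target).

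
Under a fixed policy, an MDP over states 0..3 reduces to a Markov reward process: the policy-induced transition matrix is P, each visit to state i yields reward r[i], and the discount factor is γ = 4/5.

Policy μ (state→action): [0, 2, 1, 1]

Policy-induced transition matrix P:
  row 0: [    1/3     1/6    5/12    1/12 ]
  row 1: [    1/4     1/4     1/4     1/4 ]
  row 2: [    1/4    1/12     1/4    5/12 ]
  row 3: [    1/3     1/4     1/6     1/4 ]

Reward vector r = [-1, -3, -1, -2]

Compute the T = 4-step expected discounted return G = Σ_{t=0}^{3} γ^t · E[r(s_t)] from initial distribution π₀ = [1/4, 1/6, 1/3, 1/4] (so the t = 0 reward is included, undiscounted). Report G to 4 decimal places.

t=0: π = [0.2500, 0.1667, 0.3333, 0.2500], E[r] = -1.5833, γ^t·E[r] = -1.583333, running G = -1.583333
t=1: π = [0.2917, 0.1736, 0.2708, 0.2639], E[r] = -1.6111, γ^t·E[r] = -1.288889, running G = -2.872222
t=2: π = [0.2963, 0.1806, 0.2766, 0.2465], E[r] = -1.6076, γ^t·E[r] = -1.028889, running G = -3.901111
t=3: π = [0.2952, 0.1792, 0.2788, 0.2467], E[r] = -1.6051, γ^t·E[r] = -0.821827, running G = -4.722938

G = -4.7229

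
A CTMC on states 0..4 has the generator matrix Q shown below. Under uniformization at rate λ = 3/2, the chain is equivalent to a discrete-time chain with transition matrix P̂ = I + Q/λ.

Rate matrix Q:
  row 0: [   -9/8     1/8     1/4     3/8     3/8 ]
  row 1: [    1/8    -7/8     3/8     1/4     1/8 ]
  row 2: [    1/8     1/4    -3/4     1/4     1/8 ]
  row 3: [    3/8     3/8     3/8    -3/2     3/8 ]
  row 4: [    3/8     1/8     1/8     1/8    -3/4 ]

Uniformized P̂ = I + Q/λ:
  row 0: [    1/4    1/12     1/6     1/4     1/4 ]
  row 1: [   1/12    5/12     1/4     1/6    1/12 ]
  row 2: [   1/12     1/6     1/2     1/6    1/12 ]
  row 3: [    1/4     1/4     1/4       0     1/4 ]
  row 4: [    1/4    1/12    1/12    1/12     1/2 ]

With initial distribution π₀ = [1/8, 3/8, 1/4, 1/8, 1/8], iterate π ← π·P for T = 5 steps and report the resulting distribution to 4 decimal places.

π = [0.1727, 0.1943, 0.2649, 0.1389, 0.2292]

t=0: π = [0.1250, 0.3750, 0.2500, 0.1250, 0.1250]
t=1: π = [0.1458, 0.2500, 0.2813, 0.1458, 0.1771]
t=2: π = [0.1615, 0.2144, 0.2786, 0.1398, 0.2057]
t=3: π = [0.1678, 0.2013, 0.2719, 0.1397, 0.2193]
t=4: π = [0.1711, 0.1964, 0.2675, 0.1391, 0.2259]
t=5: π = [0.1727, 0.1943, 0.2649, 0.1389, 0.2292]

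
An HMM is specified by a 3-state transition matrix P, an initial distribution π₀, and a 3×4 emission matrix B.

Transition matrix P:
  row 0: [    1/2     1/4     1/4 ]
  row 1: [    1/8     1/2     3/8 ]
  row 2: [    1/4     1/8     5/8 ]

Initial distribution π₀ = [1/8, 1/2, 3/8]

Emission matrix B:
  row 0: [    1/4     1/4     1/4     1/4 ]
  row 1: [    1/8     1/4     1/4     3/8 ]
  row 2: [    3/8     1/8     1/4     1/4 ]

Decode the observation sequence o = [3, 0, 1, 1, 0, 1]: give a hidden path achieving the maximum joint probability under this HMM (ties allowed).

path = [1, 2, 0, 0, 0, 0]

t=0: δ = [3.125e-02, 1.875e-01, 9.375e-02]  (obs o_0=3)
t=1: δ = [5.859e-03, 1.172e-02, 2.637e-02]  ψ = [1, 1, 1]  (obs o_1=0)
t=2: δ = [1.648e-03, 1.465e-03, 2.060e-03]  ψ = [2, 1, 2]  (obs o_2=1)
t=3: δ = [2.060e-04, 1.831e-04, 1.609e-04]  ψ = [0, 1, 2]  (obs o_3=1)
t=4: δ = [2.575e-05, 1.144e-05, 3.772e-05]  ψ = [0, 1, 2]  (obs o_4=0)
t=5: δ = [3.219e-06, 1.609e-06, 2.947e-06]  ψ = [0, 0, 2]  (obs o_5=1)
backtrack: best end state = 0; path = [1, 2, 0, 0, 0, 0]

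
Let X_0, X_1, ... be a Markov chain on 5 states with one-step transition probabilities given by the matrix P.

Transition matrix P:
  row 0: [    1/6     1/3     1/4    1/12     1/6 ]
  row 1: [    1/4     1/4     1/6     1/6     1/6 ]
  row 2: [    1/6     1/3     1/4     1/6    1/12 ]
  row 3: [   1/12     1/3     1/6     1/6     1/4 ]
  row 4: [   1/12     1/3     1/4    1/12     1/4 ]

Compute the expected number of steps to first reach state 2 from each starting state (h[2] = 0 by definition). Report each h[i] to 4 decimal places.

First-step conditioning: h[2] = 0; for i ≠ 2, h[i] = 1 + Σ_k P[i][k]·h[k].
  h[0] = 1 + 1/6·h[0] + 1/3·h[1] + 1/12·h[3] + 1/6·h[4]
  h[1] = 1 + 1/4·h[0] + 1/4·h[1] + 1/6·h[3] + 1/6·h[4]
  h[3] = 1 + 1/12·h[0] + 1/3·h[1] + 1/6·h[3] + 1/4·h[4]
  h[4] = 1 + 1/12·h[0] + 1/3·h[1] + 1/12·h[3] + 1/4·h[4]
Solving the 4×4 linear system over states ≠ 2 gives exactly h = [429/92, 465/92, 0, 117/23, 429/92] (h[2] = 0 is the target).

h = [4.6630, 5.0543, 0.0000, 5.0870, 4.6630]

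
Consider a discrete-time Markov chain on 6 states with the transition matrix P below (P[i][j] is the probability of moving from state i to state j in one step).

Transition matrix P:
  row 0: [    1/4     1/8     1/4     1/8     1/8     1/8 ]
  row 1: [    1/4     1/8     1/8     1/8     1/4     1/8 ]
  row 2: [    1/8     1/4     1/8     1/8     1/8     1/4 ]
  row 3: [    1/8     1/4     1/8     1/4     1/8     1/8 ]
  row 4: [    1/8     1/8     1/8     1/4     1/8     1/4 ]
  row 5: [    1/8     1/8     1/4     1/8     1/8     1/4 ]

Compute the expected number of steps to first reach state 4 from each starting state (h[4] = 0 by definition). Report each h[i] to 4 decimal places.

First-step conditioning: h[4] = 0; for i ≠ 4, h[i] = 1 + Σ_k P[i][k]·h[k].
  h[0] = 1 + 1/4·h[0] + 1/8·h[1] + 1/4·h[2] + 1/8·h[3] + 1/8·h[5]
  h[1] = 1 + 1/4·h[0] + 1/8·h[1] + 1/8·h[2] + 1/8·h[3] + 1/8·h[5]
  h[2] = 1 + 1/8·h[0] + 1/4·h[1] + 1/8·h[2] + 1/8·h[3] + 1/4·h[5]
  h[3] = 1 + 1/8·h[0] + 1/4·h[1] + 1/8·h[2] + 1/4·h[3] + 1/8·h[5]
  h[5] = 1 + 1/8·h[0] + 1/8·h[1] + 1/4·h[2] + 1/8·h[3] + 1/4·h[5]
Solving the 5×5 linear system over states ≠ 4 gives exactly h = [1022/149, 896/149, 1008/149, 1006/149, 0, 1022/149] (h[4] = 0 is the target).

h = [6.8591, 6.0134, 6.7651, 6.7517, 0.0000, 6.8591]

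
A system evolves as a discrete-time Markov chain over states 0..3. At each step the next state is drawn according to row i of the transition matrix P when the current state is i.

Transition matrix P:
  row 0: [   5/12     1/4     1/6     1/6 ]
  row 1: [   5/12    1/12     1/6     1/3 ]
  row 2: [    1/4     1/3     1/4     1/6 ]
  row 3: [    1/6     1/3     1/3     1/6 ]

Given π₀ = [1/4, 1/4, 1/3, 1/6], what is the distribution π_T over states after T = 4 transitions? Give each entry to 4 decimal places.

t=0: π = [0.2500, 0.2500, 0.3333, 0.1667]
t=1: π = [0.3194, 0.2500, 0.2222, 0.2083]
t=2: π = [0.3275, 0.2442, 0.2199, 0.2083]
t=3: π = [0.3279, 0.2450, 0.2197, 0.2074]
t=4: π = [0.3282, 0.2448, 0.2195, 0.2075]

π = [0.3282, 0.2448, 0.2195, 0.2075]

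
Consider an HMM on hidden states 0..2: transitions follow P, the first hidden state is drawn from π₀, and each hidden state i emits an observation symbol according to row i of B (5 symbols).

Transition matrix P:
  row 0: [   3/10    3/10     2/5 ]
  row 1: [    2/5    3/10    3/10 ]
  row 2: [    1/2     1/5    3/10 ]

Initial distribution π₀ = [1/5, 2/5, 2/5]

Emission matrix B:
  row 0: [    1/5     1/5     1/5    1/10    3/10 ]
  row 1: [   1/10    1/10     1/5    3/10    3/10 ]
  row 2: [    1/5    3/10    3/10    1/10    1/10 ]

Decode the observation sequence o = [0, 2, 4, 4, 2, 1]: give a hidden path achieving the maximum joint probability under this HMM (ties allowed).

path = [2, 2, 0, 0, 2, 0]

t=0: δ = [4.000e-02, 4.000e-02, 8.000e-02]  (obs o_0=0)
t=1: δ = [8.000e-03, 3.200e-03, 7.200e-03]  ψ = [2, 2, 2]  (obs o_1=2)
t=2: δ = [1.080e-03, 7.200e-04, 3.200e-04]  ψ = [2, 0, 0]  (obs o_2=4)
t=3: δ = [9.720e-05, 9.720e-05, 4.320e-05]  ψ = [0, 0, 0]  (obs o_3=4)
t=4: δ = [7.776e-06, 5.832e-06, 1.166e-05]  ψ = [1, 0, 0]  (obs o_4=2)
t=5: δ = [1.166e-06, 2.333e-07, 1.050e-06]  ψ = [2, 0, 2]  (obs o_5=1)
backtrack: best end state = 0; path = [2, 2, 0, 0, 2, 0]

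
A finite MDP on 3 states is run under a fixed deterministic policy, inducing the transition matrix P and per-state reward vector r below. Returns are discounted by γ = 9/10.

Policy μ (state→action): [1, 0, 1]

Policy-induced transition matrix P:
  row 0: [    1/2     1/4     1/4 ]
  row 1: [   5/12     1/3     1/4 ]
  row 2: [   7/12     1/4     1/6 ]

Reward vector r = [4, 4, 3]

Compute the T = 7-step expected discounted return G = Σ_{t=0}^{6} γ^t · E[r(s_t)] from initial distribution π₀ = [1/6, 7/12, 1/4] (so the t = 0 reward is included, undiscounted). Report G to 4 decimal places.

t=0: π = [0.1667, 0.5833, 0.2500], E[r] = 3.7500, γ^t·E[r] = 3.750000, running G = 3.750000
t=1: π = [0.4722, 0.2986, 0.2292], E[r] = 3.7708, γ^t·E[r] = 3.393750, running G = 7.143750
t=2: π = [0.4942, 0.2749, 0.2309], E[r] = 3.7691, γ^t·E[r] = 3.052969, running G = 10.196719
t=3: π = [0.4963, 0.2729, 0.2308], E[r] = 3.7692, γ^t·E[r] = 2.747777, running G = 12.944496
t=4: π = [0.4965, 0.2727, 0.2308], E[r] = 3.7692, γ^t·E[r] = 2.472992, running G = 15.417488
t=5: π = [0.4965, 0.2727, 0.2308], E[r] = 3.7692, γ^t·E[r] = 2.225693, running G = 17.643181
t=6: π = [0.4965, 0.2727, 0.2308], E[r] = 3.7692, γ^t·E[r] = 2.003124, running G = 19.646305

G = 19.6463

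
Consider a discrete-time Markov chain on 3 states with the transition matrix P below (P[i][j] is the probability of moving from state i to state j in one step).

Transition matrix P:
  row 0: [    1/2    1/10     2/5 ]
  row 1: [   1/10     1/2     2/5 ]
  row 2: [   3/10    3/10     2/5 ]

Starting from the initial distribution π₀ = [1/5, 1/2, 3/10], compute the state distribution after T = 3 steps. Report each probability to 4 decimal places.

t=0: π = [0.2000, 0.5000, 0.3000]
t=1: π = [0.2400, 0.3600, 0.4000]
t=2: π = [0.2760, 0.3240, 0.4000]
t=3: π = [0.2904, 0.3096, 0.4000]

π = [0.2904, 0.3096, 0.4000]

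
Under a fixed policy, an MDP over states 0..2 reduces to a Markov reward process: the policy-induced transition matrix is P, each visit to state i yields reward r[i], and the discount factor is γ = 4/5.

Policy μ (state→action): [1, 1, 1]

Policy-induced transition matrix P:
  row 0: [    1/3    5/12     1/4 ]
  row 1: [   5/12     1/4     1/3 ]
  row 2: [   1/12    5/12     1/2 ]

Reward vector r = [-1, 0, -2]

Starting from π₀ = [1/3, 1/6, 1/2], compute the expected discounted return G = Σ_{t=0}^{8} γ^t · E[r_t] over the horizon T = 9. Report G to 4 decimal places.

t=0: π = [0.3333, 0.1667, 0.5000], E[r] = -1.3333, γ^t·E[r] = -1.333333, running G = -1.333333
t=1: π = [0.2222, 0.3889, 0.3889], E[r] = -1.0000, γ^t·E[r] = -0.800000, running G = -2.133333
t=2: π = [0.2685, 0.3519, 0.3796], E[r] = -1.0278, γ^t·E[r] = -0.657778, running G = -2.791111
t=3: π = [0.2677, 0.3580, 0.3742], E[r] = -1.0162, γ^t·E[r] = -0.520296, running G = -3.311407
t=4: π = [0.2696, 0.3570, 0.3734], E[r] = -1.0164, γ^t·E[r] = -0.416316, running G = -3.727723
t=5: π = [0.2697, 0.3572, 0.3731], E[r] = -1.0159, γ^t·E[r] = -0.332900, running G = -4.060624
t=6: π = [0.2698, 0.3571, 0.3730], E[r] = -1.0159, γ^t·E[r] = -0.266312, running G = -4.326936
t=7: π = [0.2698, 0.3571, 0.3730], E[r] = -1.0159, γ^t·E[r] = -0.213045, running G = -4.539981
t=8: π = [0.2698, 0.3571, 0.3730], E[r] = -1.0159, γ^t·E[r] = -0.170435, running G = -4.710416

G = -4.7104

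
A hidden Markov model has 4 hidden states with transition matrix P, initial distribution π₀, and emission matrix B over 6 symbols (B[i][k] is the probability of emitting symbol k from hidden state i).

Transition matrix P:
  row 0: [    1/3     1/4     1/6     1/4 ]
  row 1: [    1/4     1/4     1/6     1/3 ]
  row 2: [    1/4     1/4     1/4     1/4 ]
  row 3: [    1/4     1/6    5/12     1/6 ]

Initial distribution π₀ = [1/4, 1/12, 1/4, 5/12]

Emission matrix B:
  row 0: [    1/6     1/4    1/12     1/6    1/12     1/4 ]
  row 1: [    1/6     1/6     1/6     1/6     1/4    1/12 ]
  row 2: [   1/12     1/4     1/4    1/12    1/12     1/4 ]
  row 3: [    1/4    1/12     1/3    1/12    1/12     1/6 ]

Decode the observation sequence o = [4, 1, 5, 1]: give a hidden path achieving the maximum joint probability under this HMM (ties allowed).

t=0: δ = [2.083e-02, 2.083e-02, 2.083e-02, 3.472e-02]  (obs o_0=4)
t=1: δ = [2.170e-03, 9.645e-04, 3.617e-03, 5.787e-04]  ψ = [3, 3, 3, 1]  (obs o_1=1)
t=2: δ = [2.261e-04, 7.535e-05, 2.261e-04, 1.507e-04]  ψ = [2, 2, 2, 2]  (obs o_2=5)
t=3: δ = [1.884e-05, 9.419e-06, 1.570e-05, 4.710e-06]  ψ = [0, 0, 3, 0]  (obs o_3=1)
backtrack: best end state = 0; path = [3, 2, 0, 0]

path = [3, 2, 0, 0]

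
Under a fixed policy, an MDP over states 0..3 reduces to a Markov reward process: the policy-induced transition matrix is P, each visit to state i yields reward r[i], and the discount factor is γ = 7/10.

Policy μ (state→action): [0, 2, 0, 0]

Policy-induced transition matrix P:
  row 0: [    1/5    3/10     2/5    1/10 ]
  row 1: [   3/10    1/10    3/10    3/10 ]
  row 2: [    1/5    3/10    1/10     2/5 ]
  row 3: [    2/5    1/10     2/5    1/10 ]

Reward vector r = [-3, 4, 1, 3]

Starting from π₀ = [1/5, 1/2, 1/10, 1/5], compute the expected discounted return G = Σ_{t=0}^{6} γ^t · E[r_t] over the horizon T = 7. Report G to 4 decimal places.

t=0: π = [0.2000, 0.5000, 0.1000, 0.2000], E[r] = 2.1000, γ^t·E[r] = 2.100000, running G = 2.100000
t=1: π = [0.2900, 0.1600, 0.3200, 0.2300], E[r] = 0.7800, γ^t·E[r] = 0.546000, running G = 2.646000
t=2: π = [0.2620, 0.2220, 0.2880, 0.2280], E[r] = 1.0740, γ^t·E[r] = 0.526260, running G = 3.172260
t=3: π = [0.2678, 0.2100, 0.2914, 0.2308], E[r] = 1.0204, γ^t·E[r] = 0.349997, running G = 3.522257
t=4: π = [0.2672, 0.2118, 0.2916, 0.2294], E[r] = 1.0257, γ^t·E[r] = 0.246275, running G = 3.768533
t=5: π = [0.2671, 0.2117, 0.2913, 0.2298], E[r] = 1.0267, γ^t·E[r] = 0.172550, running G = 3.941083
t=6: π = [0.2671, 0.2117, 0.2914, 0.2298], E[r] = 1.0260, γ^t·E[r] = 0.120705, running G = 4.061788

G = 4.0618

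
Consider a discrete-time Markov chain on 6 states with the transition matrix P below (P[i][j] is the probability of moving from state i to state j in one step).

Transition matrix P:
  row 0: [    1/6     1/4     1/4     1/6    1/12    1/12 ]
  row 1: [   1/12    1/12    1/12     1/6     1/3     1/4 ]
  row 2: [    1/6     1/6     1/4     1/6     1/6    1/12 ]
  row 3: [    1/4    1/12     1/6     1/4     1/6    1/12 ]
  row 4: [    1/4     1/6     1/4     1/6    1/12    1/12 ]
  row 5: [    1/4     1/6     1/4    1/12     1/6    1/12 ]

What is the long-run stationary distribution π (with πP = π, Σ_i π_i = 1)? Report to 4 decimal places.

Balance equations π_j = Σ_i π_i·P[i][j]:
  π_0 = 1/6·π_0 + 1/12·π_1 + 1/6·π_2 + 1/4·π_3 + 1/4·π_4 + 1/4·π_5
  π_1 = 1/4·π_0 + 1/12·π_1 + 1/6·π_2 + 1/12·π_3 + 1/6·π_4 + 1/6·π_5
  π_2 = 1/4·π_0 + 1/12·π_1 + 1/4·π_2 + 1/6·π_3 + 1/4·π_4 + 1/4·π_5
  π_3 = 1/6·π_0 + 1/6·π_1 + 1/6·π_2 + 1/4·π_3 + 1/6·π_4 + 1/12·π_5
  π_4 = 1/12·π_0 + 1/3·π_1 + 1/6·π_2 + 1/6·π_3 + 1/12·π_4 + 1/6·π_5
  normalize: π_0 + π_1 + π_2 + π_3 + π_4 + π_5 = 1
Solving the linear system gives exactly π = [10311/54058, 8395/54058, 11341/54058, 4646/27029, 8815/54058, 2952/27029].

π = [0.1907, 0.1553, 0.2098, 0.1719, 0.1631, 0.1092]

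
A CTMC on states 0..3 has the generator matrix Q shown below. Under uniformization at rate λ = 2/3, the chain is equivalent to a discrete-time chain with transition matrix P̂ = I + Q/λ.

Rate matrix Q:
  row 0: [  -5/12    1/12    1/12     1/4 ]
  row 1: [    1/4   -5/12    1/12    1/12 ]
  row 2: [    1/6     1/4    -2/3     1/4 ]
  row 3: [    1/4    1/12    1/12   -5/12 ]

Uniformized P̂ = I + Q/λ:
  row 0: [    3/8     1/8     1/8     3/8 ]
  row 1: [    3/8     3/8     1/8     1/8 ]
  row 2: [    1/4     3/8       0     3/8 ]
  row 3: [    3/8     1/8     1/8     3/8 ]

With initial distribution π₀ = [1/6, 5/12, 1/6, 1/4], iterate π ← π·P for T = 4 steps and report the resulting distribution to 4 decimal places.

π = [0.3611, 0.2047, 0.1111, 0.3231]

t=0: π = [0.1667, 0.4167, 0.1667, 0.2500]
t=1: π = [0.3542, 0.2708, 0.1042, 0.2708]
t=2: π = [0.3620, 0.2188, 0.1120, 0.3073]
t=3: π = [0.3610, 0.2077, 0.1110, 0.3203]
t=4: π = [0.3611, 0.2047, 0.1111, 0.3231]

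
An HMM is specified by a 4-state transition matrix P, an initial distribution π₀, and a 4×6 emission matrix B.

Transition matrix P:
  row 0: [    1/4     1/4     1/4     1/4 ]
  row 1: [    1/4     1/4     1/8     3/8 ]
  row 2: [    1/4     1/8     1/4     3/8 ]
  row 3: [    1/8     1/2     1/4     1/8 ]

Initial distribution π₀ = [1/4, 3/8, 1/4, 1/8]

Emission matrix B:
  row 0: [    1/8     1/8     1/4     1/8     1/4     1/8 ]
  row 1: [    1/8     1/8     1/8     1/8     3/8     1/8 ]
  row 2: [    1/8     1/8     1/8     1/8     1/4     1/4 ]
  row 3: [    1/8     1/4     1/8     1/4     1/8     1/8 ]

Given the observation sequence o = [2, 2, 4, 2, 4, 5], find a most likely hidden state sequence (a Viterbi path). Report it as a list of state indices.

t=0: δ = [6.250e-02, 4.688e-02, 3.125e-02, 1.562e-02]  (obs o_0=2)
t=1: δ = [3.906e-03, 1.953e-03, 1.953e-03, 2.197e-03]  ψ = [0, 0, 0, 1]  (obs o_1=2)
t=2: δ = [2.441e-04, 4.120e-04, 2.441e-04, 1.221e-04]  ψ = [0, 3, 0, 0]  (obs o_2=4)
t=3: δ = [2.575e-05, 1.287e-05, 7.629e-06, 1.931e-05]  ψ = [1, 1, 0, 1]  (obs o_3=2)
t=4: δ = [1.609e-06, 3.621e-06, 1.609e-06, 8.047e-07]  ψ = [0, 3, 0, 0]  (obs o_4=4)
t=5: δ = [1.132e-07, 1.132e-07, 1.132e-07, 1.697e-07]  ψ = [1, 1, 1, 1]  (obs o_5=5)
backtrack: best end state = 3; path = [1, 3, 1, 3, 1, 3]

path = [1, 3, 1, 3, 1, 3]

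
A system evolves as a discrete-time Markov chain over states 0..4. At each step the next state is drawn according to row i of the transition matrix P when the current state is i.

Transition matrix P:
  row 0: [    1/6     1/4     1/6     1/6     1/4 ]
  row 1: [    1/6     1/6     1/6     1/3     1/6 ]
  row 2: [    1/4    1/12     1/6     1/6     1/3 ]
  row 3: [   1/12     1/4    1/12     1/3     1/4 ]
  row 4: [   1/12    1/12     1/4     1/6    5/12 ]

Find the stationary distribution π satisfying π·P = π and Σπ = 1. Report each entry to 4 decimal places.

Balance equations π_j = Σ_i π_i·P[i][j]:
  π_0 = 1/6·π_0 + 1/6·π_1 + 1/4·π_2 + 1/12·π_3 + 1/12·π_4
  π_1 = 1/4·π_0 + 1/6·π_1 + 1/12·π_2 + 1/4·π_3 + 1/12·π_4
  π_2 = 1/6·π_0 + 1/6·π_1 + 1/6·π_2 + 1/12·π_3 + 1/4·π_4
  π_3 = 1/6·π_0 + 1/3·π_1 + 1/6·π_2 + 1/3·π_3 + 1/6·π_4
  normalize: π_0 + π_1 + π_2 + π_3 + π_4 = 1
Solving the linear system gives exactly π = [1036/7583, 1197/7583, 1308/7583, 1756/7583, 2286/7583].

π = [0.1366, 0.1579, 0.1725, 0.2316, 0.3015]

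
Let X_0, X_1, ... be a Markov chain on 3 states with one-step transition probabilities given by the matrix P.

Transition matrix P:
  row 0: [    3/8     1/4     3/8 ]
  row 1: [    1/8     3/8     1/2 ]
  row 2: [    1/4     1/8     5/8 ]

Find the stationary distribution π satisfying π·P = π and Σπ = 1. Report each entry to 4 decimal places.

π = [0.2558, 0.2093, 0.5349]

Balance equations π_j = Σ_i π_i·P[i][j]:
  π_0 = 3/8·π_0 + 1/8·π_1 + 1/4·π_2
  π_1 = 1/4·π_0 + 3/8·π_1 + 1/8·π_2
  normalize: π_0 + π_1 + π_2 = 1
Solving the linear system gives exactly π = [11/43, 9/43, 23/43].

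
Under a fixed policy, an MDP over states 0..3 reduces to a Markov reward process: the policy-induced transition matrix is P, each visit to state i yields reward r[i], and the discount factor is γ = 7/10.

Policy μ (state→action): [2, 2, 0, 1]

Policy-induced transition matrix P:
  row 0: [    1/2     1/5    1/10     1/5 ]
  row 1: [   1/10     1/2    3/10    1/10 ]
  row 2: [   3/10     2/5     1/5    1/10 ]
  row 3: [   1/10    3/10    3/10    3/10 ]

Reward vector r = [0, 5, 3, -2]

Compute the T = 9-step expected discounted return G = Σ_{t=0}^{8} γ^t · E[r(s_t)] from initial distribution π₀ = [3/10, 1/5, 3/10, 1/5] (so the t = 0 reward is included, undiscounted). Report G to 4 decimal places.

t=0: π = [0.3000, 0.2000, 0.3000, 0.2000], E[r] = 1.5000, γ^t·E[r] = 1.500000, running G = 1.500000
t=1: π = [0.2800, 0.3400, 0.2100, 0.1700], E[r] = 1.9900, γ^t·E[r] = 1.393000, running G = 2.893000
t=2: π = [0.2540, 0.3610, 0.2230, 0.1620], E[r] = 2.1500, γ^t·E[r] = 1.053500, running G = 3.946500
t=3: π = [0.2462, 0.3691, 0.2269, 0.1578], E[r] = 2.2106, γ^t·E[r] = 0.758236, running G = 4.704736
t=4: π = [0.2439, 0.3719, 0.2281, 0.1562], E[r] = 2.2313, γ^t·E[r] = 0.535735, running G = 5.240471
t=5: π = [0.2432, 0.3728, 0.2284, 0.1556], E[r] = 2.2380, γ^t·E[r] = 0.376143, running G = 5.616614
t=6: π = [0.2429, 0.3731, 0.2285, 0.1554], E[r] = 2.2401, γ^t·E[r] = 0.263549, running G = 5.880163
t=7: π = [0.2429, 0.3732, 0.2286, 0.1554], E[r] = 2.2408, γ^t·E[r] = 0.184538, running G = 6.064701
t=8: π = [0.2429, 0.3732, 0.2286, 0.1554], E[r] = 2.2410, γ^t·E[r] = 0.129188, running G = 6.193889

G = 6.1939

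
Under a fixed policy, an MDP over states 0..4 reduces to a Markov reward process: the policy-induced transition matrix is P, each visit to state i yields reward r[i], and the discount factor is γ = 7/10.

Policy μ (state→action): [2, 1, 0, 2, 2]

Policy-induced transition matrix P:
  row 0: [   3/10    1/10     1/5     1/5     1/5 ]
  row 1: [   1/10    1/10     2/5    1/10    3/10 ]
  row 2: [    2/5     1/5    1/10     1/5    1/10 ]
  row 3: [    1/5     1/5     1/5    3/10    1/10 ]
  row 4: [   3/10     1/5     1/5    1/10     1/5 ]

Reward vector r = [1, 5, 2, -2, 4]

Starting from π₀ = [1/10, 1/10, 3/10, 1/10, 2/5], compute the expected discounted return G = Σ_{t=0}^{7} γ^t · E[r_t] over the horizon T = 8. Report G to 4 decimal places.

G = 6.5793

t=0: π = [0.1000, 0.1000, 0.3000, 0.1000, 0.4000], E[r] = 2.6000, γ^t·E[r] = 2.600000, running G = 2.600000
t=1: π = [0.3000, 0.1800, 0.1900, 0.1600, 0.1700], E[r] = 1.9400, γ^t·E[r] = 1.358000, running G = 3.958000
t=2: π = [0.2670, 0.1520, 0.2170, 0.1810, 0.1830], E[r] = 1.8310, γ^t·E[r] = 0.897190, running G = 4.855190
t=3: π = [0.2732, 0.1581, 0.2087, 0.1846, 0.1754], E[r] = 1.8135, γ^t·E[r] = 0.622031, running G = 5.477221
t=4: π = [0.2708, 0.1569, 0.2108, 0.1851, 0.1765], E[r] = 1.8123, γ^t·E[r] = 0.435143, running G = 5.912363
t=5: π = [0.2712, 0.1572, 0.2103, 0.1852, 0.1761], E[r] = 1.8120, γ^t·E[r] = 0.304545, running G = 6.216908
t=6: π = [0.2711, 0.1572, 0.2104, 0.1852, 0.1762], E[r] = 1.8120, γ^t·E[r] = 0.213183, running G = 6.430091
t=7: π = [0.2711, 0.1572, 0.2104, 0.1852, 0.1762], E[r] = 1.8120, γ^t·E[r] = 0.149227, running G = 6.579318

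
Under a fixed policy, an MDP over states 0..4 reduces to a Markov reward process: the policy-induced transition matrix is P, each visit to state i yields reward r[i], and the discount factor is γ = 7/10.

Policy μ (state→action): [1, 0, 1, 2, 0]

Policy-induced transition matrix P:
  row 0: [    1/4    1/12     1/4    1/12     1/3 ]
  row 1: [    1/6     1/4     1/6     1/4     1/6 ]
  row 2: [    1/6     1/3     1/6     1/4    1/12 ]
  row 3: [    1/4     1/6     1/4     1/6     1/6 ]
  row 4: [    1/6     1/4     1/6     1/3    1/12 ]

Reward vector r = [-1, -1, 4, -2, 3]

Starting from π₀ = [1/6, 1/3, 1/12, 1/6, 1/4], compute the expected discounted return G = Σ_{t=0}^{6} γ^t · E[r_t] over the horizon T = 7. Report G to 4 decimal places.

t=0: π = [0.1667, 0.3333, 0.0833, 0.1667, 0.2500], E[r] = 0.2500, γ^t·E[r] = 0.250000, running G = 0.250000
t=1: π = [0.1944, 0.2153, 0.1944, 0.2292, 0.1667], E[r] = 0.4097, γ^t·E[r] = 0.286806, running G = 0.536806
t=2: π = [0.2020, 0.2147, 0.2020, 0.2124, 0.1690], E[r] = 0.4734, γ^t·E[r] = 0.231956, running G = 0.768762
t=3: π = [0.2012, 0.2155, 0.2012, 0.2127, 0.1694], E[r] = 0.4709, γ^t·E[r] = 0.161526, running G = 0.930287
t=4: π = [0.2012, 0.2155, 0.2012, 0.2129, 0.1693], E[r] = 0.4702, γ^t·E[r] = 0.112895, running G = 1.043182
t=5: π = [0.2012, 0.2155, 0.2012, 0.2128, 0.1693], E[r] = 0.4703, γ^t·E[r] = 0.079040, running G = 1.122222
t=6: π = [0.2012, 0.2155, 0.2012, 0.2128, 0.1693], E[r] = 0.4703, γ^t·E[r] = 0.055328, running G = 1.177550

G = 1.1775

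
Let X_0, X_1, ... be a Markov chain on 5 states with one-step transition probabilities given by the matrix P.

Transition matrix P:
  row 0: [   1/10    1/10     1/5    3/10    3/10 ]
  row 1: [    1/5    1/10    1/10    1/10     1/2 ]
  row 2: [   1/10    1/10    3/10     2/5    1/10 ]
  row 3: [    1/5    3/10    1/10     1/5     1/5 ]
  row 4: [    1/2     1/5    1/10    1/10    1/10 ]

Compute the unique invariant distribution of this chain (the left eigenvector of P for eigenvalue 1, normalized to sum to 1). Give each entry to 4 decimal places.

π = [0.2317, 0.1662, 0.1540, 0.2139, 0.2342]

Balance equations π_j = Σ_i π_i·P[i][j]:
  π_0 = 1/10·π_0 + 1/5·π_1 + 1/10·π_2 + 1/5·π_3 + 1/2·π_4
  π_1 = 1/10·π_0 + 1/10·π_1 + 1/10·π_2 + 3/10·π_3 + 1/5·π_4
  π_2 = 1/5·π_0 + 1/10·π_1 + 3/10·π_2 + 1/10·π_3 + 1/10·π_4
  π_3 = 3/10·π_0 + 1/10·π_1 + 2/5·π_2 + 1/5·π_3 + 1/10·π_4
  normalize: π_0 + π_1 + π_2 + π_3 + π_4 = 1
Solving the linear system gives exactly π = [307/1325, 1982/11925, 204/1325, 2551/11925, 931/3975].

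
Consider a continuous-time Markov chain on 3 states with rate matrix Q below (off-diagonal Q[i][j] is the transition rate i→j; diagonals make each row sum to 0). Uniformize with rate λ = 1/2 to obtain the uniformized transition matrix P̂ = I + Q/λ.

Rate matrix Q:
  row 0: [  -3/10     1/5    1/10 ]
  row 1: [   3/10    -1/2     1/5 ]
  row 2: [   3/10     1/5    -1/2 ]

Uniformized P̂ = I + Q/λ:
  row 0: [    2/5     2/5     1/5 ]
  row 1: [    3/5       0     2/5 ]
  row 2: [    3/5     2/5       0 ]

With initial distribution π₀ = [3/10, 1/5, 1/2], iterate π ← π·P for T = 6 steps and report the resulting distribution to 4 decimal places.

π = [0.5000, 0.2854, 0.2146]

t=0: π = [0.3000, 0.2000, 0.5000]
t=1: π = [0.5400, 0.3200, 0.1400]
t=2: π = [0.4920, 0.2720, 0.2360]
t=3: π = [0.5016, 0.2912, 0.2072]
t=4: π = [0.4997, 0.2835, 0.2168]
t=5: π = [0.5001, 0.2866, 0.2133]
t=6: π = [0.5000, 0.2854, 0.2146]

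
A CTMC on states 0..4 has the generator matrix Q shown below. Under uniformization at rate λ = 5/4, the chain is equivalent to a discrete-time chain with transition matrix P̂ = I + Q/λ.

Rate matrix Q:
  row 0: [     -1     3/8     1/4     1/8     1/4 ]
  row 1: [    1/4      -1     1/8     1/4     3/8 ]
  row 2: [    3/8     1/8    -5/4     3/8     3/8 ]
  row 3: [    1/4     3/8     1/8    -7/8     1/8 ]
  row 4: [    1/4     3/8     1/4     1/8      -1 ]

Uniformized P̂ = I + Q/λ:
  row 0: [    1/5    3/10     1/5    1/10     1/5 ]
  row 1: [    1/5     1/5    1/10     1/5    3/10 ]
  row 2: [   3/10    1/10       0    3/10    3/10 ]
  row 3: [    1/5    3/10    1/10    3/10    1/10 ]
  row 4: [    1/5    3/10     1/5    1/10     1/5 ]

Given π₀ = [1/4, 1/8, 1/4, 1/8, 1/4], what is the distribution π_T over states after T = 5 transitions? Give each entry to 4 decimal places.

π = [0.2130, 0.2490, 0.1302, 0.1887, 0.2191]

t=0: π = [0.2500, 0.1250, 0.2500, 0.1250, 0.2500]
t=1: π = [0.2250, 0.2375, 0.1250, 0.1875, 0.2250]
t=2: π = [0.2125, 0.2513, 0.1325, 0.1863, 0.2175]
t=3: π = [0.2133, 0.2484, 0.1298, 0.1889, 0.2198]
t=4: π = [0.2130, 0.2492, 0.1303, 0.1886, 0.2189]
t=5: π = [0.2130, 0.2490, 0.1302, 0.1887, 0.2191]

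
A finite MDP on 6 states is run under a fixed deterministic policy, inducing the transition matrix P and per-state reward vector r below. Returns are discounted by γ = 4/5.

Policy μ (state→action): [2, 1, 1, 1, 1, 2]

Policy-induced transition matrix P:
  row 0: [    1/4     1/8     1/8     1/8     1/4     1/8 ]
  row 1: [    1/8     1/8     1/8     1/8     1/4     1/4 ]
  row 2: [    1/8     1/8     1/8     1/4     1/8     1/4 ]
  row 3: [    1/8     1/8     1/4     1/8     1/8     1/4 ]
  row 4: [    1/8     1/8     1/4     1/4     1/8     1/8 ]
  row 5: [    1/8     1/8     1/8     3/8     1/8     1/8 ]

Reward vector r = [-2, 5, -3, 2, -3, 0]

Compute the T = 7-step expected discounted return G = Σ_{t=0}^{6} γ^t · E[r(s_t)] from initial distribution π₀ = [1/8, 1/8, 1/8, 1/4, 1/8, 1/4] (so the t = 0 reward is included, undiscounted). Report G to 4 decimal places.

t=0: π = [0.1250, 0.1250, 0.1250, 0.2500, 0.1250, 0.2500], E[r] = 0.1250, γ^t·E[r] = 0.125000, running G = 0.125000
t=1: π = [0.1406, 0.1250, 0.1719, 0.2188, 0.1563, 0.1875], E[r] = -0.2031, γ^t·E[r] = -0.162500, running G = -0.037500
t=2: π = [0.1426, 0.1250, 0.1719, 0.2129, 0.1582, 0.1895], E[r] = -0.2246, γ^t·E[r] = -0.143750, running G = -0.181250
t=3: π = [0.1428, 0.1250, 0.1714, 0.2136, 0.1584, 0.1887], E[r] = -0.2229, γ^t·E[r] = -0.114125, running G = -0.295375
t=4: π = [0.1429, 0.1250, 0.1715, 0.2134, 0.1585, 0.1888], E[r] = -0.2238, γ^t·E[r] = -0.091688, running G = -0.387063
t=5: π = [0.1429, 0.1250, 0.1715, 0.2134, 0.1585, 0.1887], E[r] = -0.2237, γ^t·E[r] = -0.073316, running G = -0.460379
t=6: π = [0.1429, 0.1250, 0.1715, 0.2134, 0.1585, 0.1887], E[r] = -0.2238, γ^t·E[r] = -0.058659, running G = -0.519038

G = -0.5190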